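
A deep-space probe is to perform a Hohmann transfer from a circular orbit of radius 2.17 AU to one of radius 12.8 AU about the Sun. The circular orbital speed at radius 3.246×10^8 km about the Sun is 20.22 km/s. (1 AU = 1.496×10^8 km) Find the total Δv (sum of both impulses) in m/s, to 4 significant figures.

Δv = 10060 m/s

From the circular-orbit relation v² = μ/r at r = 3.246×10^8 km: μ = v²r = (20.22)² × 3.246×10^8 = 1.32712×10^11 km³/s².
In km: r₁ = 2.17 × 1.496×10^8 = 3.24632×10^8 km; r₂ = 12.8 × 1.496×10^8 = 1.91488×10^9 km.
Semi-major axis of the transfer orbit: a_t = (3.24632×10^8 + 1.91488×10^9)/2 = 1.119756×10^9 km.
At r₁ the circular-orbit speed is v₁ = √(μ/r₁) = 20.219 km/s.
On the transfer ellipse at r₁, v² = μ(2/r − 1/a) gives v_p = √[μ(2/r₁ − 1/a_t)] = 26.440 km/s.
First burn Δv₁ = |v_p − v₁| = 6.221 km/s.
Circular speed at r₂: v₂ = √(μ/r₂) = 8.325 km/s.
Transfer-orbit speed at r₂: v_a = √[μ(2/r₂ − 1/a_t)] = 4.482 km/s.
Second burn Δv₂ = |v₂ − v_a| = 3.843 km/s.
Total Δv = Δv₁ + Δv₂ = 10.06 km/s.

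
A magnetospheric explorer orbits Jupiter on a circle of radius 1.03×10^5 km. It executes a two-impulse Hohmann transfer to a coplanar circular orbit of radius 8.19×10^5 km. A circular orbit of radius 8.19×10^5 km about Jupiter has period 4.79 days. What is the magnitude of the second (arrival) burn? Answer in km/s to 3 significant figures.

From Kepler's third law T² = 4π²r³/μ at r = 8.19×10^5 km, T = 4.79 days = 4.79 × 86400 s = 4.13856×10^5 s: μ = 4π²r³/T² = 1.26623×10^8 km³/s².
The Hohmann ellipse has a_t = (r₁ + r₂)/2 = 4.610×10^5 km.
On the circular orbit at r = 8.190×10^5 km, v_c = √(μ/r) = 12.434 km/s.
Vis-viva on the transfer ellipse at r = 8.190×10^5 km gives v_t = √[μ(2/r − 1/a_t)] = 5.8774 km/s.
Δv₂ = |v_t − v_c| = |5.8774 − 12.434| = 6.557 km/s.

Δv₂ = 6.56 km/s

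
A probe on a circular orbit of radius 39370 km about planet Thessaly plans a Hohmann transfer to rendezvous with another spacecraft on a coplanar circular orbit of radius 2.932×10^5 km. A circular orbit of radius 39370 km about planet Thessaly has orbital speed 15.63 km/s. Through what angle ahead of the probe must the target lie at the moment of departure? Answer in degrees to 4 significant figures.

φ = 103.1°

From the circular-orbit relation v² = μ/r at r = 39370 km: μ = v²r = (15.63)² × 39370 = 9.61797×10^6 km³/s².
Transfer-ellipse semi-major axis a_t = (r₁ + r₂)/2 = (39370 + 2.932×10^5)/2 = 1.66285×10^5 km.
Transfer time t = π√(a_t³/μ) = 68689 s.
The target's mean motion on its circular orbit is ω₂ = √(μ/r₂³) = 1.9534×10^-5 rad/s.
Angle swept by the target during transfer: ω₂·t = 1.3418 rad = 76.88°.
Arrival is 180° from departure on the ellipse, so φ = 180° − 76.88° = 103.1°.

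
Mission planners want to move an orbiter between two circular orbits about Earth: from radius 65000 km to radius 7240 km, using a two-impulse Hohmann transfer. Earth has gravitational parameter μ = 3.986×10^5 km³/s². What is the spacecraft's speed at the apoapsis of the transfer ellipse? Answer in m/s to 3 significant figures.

v = 1110 m/s

Transfer-ellipse semi-major axis a_t = (r₁ + r₂)/2 = (65000 + 7240)/2 = 36120 km.
At apoapsis, r = 65000 km.
Vis-viva: v = √[μ(2/r − 1/a_t)] = √[3.986×10^5 × (2/65000 − 1/36120)] = 1.109 km/s.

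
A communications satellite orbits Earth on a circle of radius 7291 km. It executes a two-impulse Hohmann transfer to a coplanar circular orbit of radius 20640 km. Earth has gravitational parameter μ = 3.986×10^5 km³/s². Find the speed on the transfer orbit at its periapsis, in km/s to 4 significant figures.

v = 8.989 km/s

Semi-major axis of the transfer orbit: a_t = (7291 + 20640)/2 = 13965.5 km.
At periapsis, r = 7291 km.
Vis-viva: v = √[μ(2/r − 1/a_t)] = √[3.986×10^5 × (2/7291 − 1/13965.5)] = 8.989 km/s.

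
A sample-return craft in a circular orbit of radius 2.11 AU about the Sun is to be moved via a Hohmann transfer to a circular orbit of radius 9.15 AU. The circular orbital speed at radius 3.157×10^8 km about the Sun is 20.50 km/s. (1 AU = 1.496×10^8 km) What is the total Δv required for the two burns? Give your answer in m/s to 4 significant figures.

Δv = 9453 m/s

From the circular-orbit relation v² = μ/r at r = 3.157×10^8 km: μ = v²r = (20.50)² × 3.157×10^8 = 1.32673×10^11 km³/s².
In km: r₁ = 2.11 × 1.496×10^8 = 3.15656×10^8 km; r₂ = 9.15 × 1.496×10^8 = 1.36884×10^9 km.
Transfer-ellipse semi-major axis a_t = (r₁ + r₂)/2 = (3.15656×10^8 + 1.36884×10^9)/2 = 8.42248×10^8 km.
Circular speed at r₁: v₁ = √(μ/r₁) = √(1.32673×10^11/3.15656×10^8) = 20.501 km/s.
On the transfer ellipse at r₁, vis-viva gives v_p = √[μ(2/r₁ − 1/a_t)] = 26.136 km/s.
First burn Δv₁ = |v_p − v₁| = 5.635 km/s.
Circular speed at r₂: v₂ = √(μ/r₂) = 9.845 km/s.
Transfer-orbit speed at r₂: v_a = √[μ(2/r₂ − 1/a_t)] = 6.027 km/s.
Second burn Δv₂ = |v₂ − v_a| = 3.818 km/s.
Total Δv = Δv₁ + Δv₂ = 9.453 km/s.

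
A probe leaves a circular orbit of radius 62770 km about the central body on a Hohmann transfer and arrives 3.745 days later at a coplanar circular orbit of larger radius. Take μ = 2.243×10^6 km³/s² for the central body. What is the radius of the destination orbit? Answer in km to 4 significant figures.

Transfer time t = 3.745 days = 3.23568×10^5 s, and t = π√(a_t³/μ).
So a_t = (μ t²/π²)^(1/3) = (2.243×10^6 × (3.23568×10^5)² / π²)^(1/3) = 2.8762×10^5 km.
Since a_t = (r₁ + r₂)/2, r₂ = 2a_t − r₁ = 2×2.8762×10^5 − 62770 = 5.1247×10^5 km.

r₂ = 5.125×10^5 km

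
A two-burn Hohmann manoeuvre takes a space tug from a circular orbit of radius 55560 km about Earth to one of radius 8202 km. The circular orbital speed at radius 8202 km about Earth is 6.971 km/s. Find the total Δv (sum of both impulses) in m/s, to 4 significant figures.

From the circular-orbit relation v² = μ/r at r = 8202 km: μ = v²r = (6.971)² × 8202 = 3.98575×10^5 km³/s².
Semi-major axis of the transfer orbit: a_t = (55560 + 8202)/2 = 31881 km.
At r₁ the circular-orbit speed is v₁ = √(μ/r₁) = 2.67839 km/s.
On the transfer ellipse at r₁, vis-viva equation gives v_a = √[μ(2/r₁ − 1/a_t)] = 1.35853 km/s.
First burn Δv₁ = |v_a − v₁| = 1.31986 km/s.
At r₂, v₂ = √(μ/r₂) = 6.97100 km/s.
Transfer-orbit speed at r₂: v_p = √[μ(2/r₂ − 1/a_t)] = 9.20259 km/s.
Second burn Δv₂ = |v₂ − v_p| = 2.23159 km/s.
Total Δv = Δv₁ + Δv₂ = 3.551 km/s.

Δv = 3551 m/s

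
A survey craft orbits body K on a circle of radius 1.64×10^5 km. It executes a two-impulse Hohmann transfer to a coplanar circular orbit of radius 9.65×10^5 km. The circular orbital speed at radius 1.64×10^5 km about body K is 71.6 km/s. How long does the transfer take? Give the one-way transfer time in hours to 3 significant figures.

t = 12.8 hours

From the circular-orbit relation v² = μ/r at r = 1.64×10^5 km: μ = v²r = (71.6)² × 1.64×10^5 = 8.40756×10^8 km³/s².
The Hohmann ellipse has a_t = (r₁ + r₂)/2 = 5.645×10^5 km.
By Kepler's third law the transfer-orbit period is T = 2π√(a_t³/μ), so t = T/2 = 45950 s.
Converting: 45950 s ÷ 3600 s/hour = 12.8 hours.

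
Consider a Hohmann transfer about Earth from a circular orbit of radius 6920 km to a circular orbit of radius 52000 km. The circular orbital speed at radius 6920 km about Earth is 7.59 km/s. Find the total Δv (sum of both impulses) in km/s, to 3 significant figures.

Δv = 3.92 km/s

From the circular-orbit relation v² = μ/r at r = 6920 km: μ = v²r = (7.59)² × 6920 = 3.98648×10^5 km³/s².
Semi-major axis of the transfer orbit: a_t = (6920 + 52000)/2 = 29460 km.
Circular speed at r₁: v₁ = √(μ/r₁) = √(3.98648×10^5/6920) = 7.5900 km/s.
On the transfer ellipse at r₁, vis-viva gives v_p = √[μ(2/r₁ − 1/a_t)] = 10.084 km/s.
First burn Δv₁ = |v_p − v₁| = 2.494 km/s.
At r₂, v₂ = √(μ/r₂) = 2.769 km/s.
Transfer-orbit speed at r₂: v_a = √[μ(2/r₂ − 1/a_t)] = 1.342 km/s.
Second burn Δv₂ = |v₂ − v_a| = 1.427 km/s.
Δv = Δv₁ + Δv₂ = 2.494 + 1.427 = 3.921 km/s.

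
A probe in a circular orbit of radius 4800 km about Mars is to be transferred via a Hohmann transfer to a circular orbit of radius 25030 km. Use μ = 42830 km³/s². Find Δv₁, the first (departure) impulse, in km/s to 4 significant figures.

The Hohmann ellipse has a_t = (r₁ + r₂)/2 = 14915 km.
Circular speed at r = 4800 km: v_c = √(μ/r) = 2.98713 km/s.
Transfer-orbit speed at the same r (vis-viva, a = a_t): v_t = √[μ(2/r − 1/a_t)] = 3.86965 km/s.
Δv₁ = |v_t − v_c| = |3.86965 − 2.98713| = 0.8825 km/s.

Δv₁ = 0.8825 km/s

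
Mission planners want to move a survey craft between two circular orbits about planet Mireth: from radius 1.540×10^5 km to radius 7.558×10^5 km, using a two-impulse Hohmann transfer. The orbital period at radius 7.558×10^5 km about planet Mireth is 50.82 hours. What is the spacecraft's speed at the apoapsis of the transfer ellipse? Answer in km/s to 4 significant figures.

From Kepler's third law T² = 4π²r³/μ at r = 7.558×10^5 km, T = 50.82 hours = 50.82 × 3600 s = 1.82952×10^5 s: μ = 4π²r³/T² = 5.09221×10^8 km³/s².
Transfer-ellipse semi-major axis a_t = (r₁ + r₂)/2 = (1.540×10^5 + 7.558×10^5)/2 = 4.549×10^5 km.
The apoapsis of the transfer ellipse is at r = 7.558×10^5 km.
Applying v² = μ(2/r − 1/a_t): v = 15.10 km/s.

v = 15.10 km/s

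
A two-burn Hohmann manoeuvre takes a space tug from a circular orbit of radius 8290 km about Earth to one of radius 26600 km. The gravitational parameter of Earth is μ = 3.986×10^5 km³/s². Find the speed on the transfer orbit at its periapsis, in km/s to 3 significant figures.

Transfer-ellipse semi-major axis a_t = (r₁ + r₂)/2 = (8290 + 26600)/2 = 17445 km.
The periapsis of the transfer ellipse is at r = 8290 km.
Vis-viva: v = √[μ(2/r − 1/a_t)] = √[3.986×10^5 × (2/8290 − 1/17445)] = 8.562 km/s.

v = 8.56 km/s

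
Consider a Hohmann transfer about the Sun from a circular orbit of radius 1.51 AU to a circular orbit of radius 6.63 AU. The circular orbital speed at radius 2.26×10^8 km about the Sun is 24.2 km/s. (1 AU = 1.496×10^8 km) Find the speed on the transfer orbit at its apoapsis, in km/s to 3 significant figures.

v = 7.04 km/s

From the circular-orbit relation v² = μ/r at r = 2.26×10^8 km: μ = v²r = (24.2)² × 2.26×10^8 = 1.32355×10^11 km³/s².
In km: r₁ = 1.51 × 1.496×10^8 = 2.25896×10^8 km; r₂ = 6.63 × 1.496×10^8 = 9.91848×10^8 km.
Semi-major axis of the transfer orbit: a_t = (2.25896×10^8 + 9.91848×10^8)/2 = 6.08872×10^8 km.
At apoapsis, r = 9.91848×10^8 km.
From the vis-viva equation, v = √[μ(2/r − 1/a_t)] = 7.036 km/s.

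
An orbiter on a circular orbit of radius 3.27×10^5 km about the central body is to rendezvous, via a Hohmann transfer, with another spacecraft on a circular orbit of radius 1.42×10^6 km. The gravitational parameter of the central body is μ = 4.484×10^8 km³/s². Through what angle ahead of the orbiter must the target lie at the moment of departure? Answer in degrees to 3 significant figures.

Semi-major axis of the transfer orbit: a_t = (3.270×10^5 + 1.420×10^6)/2 = 8.735×10^5 km.
Transfer time t = π√(a_t³/μ) = 1.2112×10^5 s.
Target angular speed ω₂ = √(μ/r₂³) = 1.2514×10^-5 rad/s.
Angle swept by the target during transfer: ω₂·t = 1.5157 rad = 86.84°.
The orbiter traverses 180° on the transfer ellipse, so the target must lead by 180° − 86.84° = 93.2°.

φ = 93.2°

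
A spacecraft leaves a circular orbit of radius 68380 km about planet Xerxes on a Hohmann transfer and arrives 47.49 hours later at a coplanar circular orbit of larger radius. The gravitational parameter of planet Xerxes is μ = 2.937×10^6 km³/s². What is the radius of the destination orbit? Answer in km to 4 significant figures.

r₂ = 3.429×10^5 km

Transfer time t = 47.49 hours = 1.70964×10^5 s, and t = π√(a_t³/μ).
So a_t = (μ t²/π²)^(1/3) = (2.937×10^6 × (1.70964×10^5)² / π²)^(1/3) = 2.0565×10^5 km.
Since a_t = (r₁ + r₂)/2, r₂ = 2a_t − r₁ = 2×2.0565×10^5 − 68380 = 3.4292×10^5 km.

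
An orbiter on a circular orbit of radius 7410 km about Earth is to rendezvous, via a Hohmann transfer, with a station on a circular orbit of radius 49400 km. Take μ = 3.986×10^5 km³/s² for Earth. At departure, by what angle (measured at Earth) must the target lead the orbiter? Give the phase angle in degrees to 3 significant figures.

φ = 102°

The Hohmann ellipse has a_t = (r₁ + r₂)/2 = 28405 km.
Transfer time t = π√(a_t³/μ) = 23822 s.
Target angular speed ω₂ = √(μ/r₂³) = 5.7501×10^-5 rad/s.
Angle swept by the target during transfer: ω₂·t = 1.3698 rad = 78.48°.
The orbiter traverses 180° on the transfer ellipse, so the target must lead by 180° − 78.48° = 102°.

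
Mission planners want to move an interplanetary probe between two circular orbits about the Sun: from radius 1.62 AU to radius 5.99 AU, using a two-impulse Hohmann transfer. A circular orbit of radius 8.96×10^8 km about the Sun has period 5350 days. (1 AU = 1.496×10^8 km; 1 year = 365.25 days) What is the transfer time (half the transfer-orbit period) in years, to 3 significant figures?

From Kepler's third law T² = 4π²r³/μ at r = 8.96×10^8 km, T = 5350 days = 5350 × 86400 s = 4.6224×10^8 s: μ = 4π²r³/T² = 1.32907×10^11 km³/s².
In km: r₁ = 1.62 × 1.496×10^8 = 2.42352×10^8 km; r₂ = 5.99 × 1.496×10^8 = 8.96104×10^8 km.
Semi-major axis of the transfer orbit: a_t = (2.42352×10^8 + 8.96104×10^8)/2 = 5.69228×10^8 km.
Half the transfer-orbit period gives t = π√(a_t³/μ) = 1.170×10^8 s.
Converting: 1.170×10^8 s ÷ 3.15576×10^7 s/year (365.25 × 86400) = 3.71 years.

t = 3.71 years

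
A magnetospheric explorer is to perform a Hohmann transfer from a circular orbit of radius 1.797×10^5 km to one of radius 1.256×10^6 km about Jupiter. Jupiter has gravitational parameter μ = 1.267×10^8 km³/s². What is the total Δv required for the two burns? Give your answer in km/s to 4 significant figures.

Δv = 13.59 km/s

The Hohmann ellipse has a_t = (r₁ + r₂)/2 = 7.1785×10^5 km.
Circular speed at r₁: v₁ = √(μ/r₁) = √(1.267×10^8/1.797×10^5) = 26.55 km/s.
On the transfer ellipse at r₁, vis-viva gives v_p = √[μ(2/r₁ − 1/a_t)] = 35.12 km/s.
First burn Δv₁ = |v_p − v₁| = 8.570 km/s.
Circular speed at r₂: v₂ = √(μ/r₂) = 10.044 km/s.
Transfer-orbit speed at r₂: v_a = √[μ(2/r₂ − 1/a_t)] = 5.0252 km/s.
Second burn Δv₂ = |v₂ − v_a| = 5.019 km/s.
Total Δv = Δv₁ + Δv₂ = 13.59 km/s.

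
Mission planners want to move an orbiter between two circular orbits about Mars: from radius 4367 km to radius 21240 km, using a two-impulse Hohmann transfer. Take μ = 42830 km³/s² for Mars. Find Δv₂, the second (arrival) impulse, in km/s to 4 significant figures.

Semi-major axis of the transfer orbit: a_t = (4367 + 21240)/2 = 12803.5 km.
On the circular orbit at r = 21240 km, v_c = √(μ/r) = 1.420 km/s.
Vis-viva on the transfer ellipse at r = 21240 km gives v_t = √[μ(2/r − 1/a_t)] = 0.8293 km/s.
Δv₂ = |v_t − v_c| = |0.8293 − 1.420| = 0.5907 km/s.

Δv₂ = 0.5907 km/s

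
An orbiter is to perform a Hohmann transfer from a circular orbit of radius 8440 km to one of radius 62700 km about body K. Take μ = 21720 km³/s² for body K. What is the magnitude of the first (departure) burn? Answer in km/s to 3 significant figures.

The Hohmann ellipse has a_t = (r₁ + r₂)/2 = 35570 km.
Circular speed at r = 8440 km: v_c = √(μ/r) = 1.6042 km/s.
Vis-viva on the transfer ellipse at r = 8440 km gives v_t = √[μ(2/r − 1/a_t)] = 2.1299 km/s.
Δv₁ = |v_t − v_c| = |2.1299 − 1.6042| = 0.5257 km/s.

Δv₁ = 0.526 km/s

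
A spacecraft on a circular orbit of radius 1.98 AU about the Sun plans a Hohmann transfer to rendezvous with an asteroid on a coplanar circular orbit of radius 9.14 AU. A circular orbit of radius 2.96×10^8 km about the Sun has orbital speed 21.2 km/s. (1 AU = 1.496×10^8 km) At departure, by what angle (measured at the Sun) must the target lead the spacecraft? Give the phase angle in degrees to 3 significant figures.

φ = 94.6°

From the circular-orbit relation v² = μ/r at r = 2.96×10^8 km: μ = v²r = (21.2)² × 2.96×10^8 = 1.33034×10^11 km³/s².
In km: r₁ = 1.98 × 1.496×10^8 = 2.96208×10^8 km; r₂ = 9.14 × 1.496×10^8 = 1.367344×10^9 km.
The Hohmann ellipse has a_t = (r₁ + r₂)/2 = 8.31776×10^8 km.
The half-period of the transfer ellipse is t = π√(a_t³/μ) = 2.0662×10^8 s.
The target's mean motion on its circular orbit is ω₂ = √(μ/r₂³) = 7.2138×10^-9 rad/s.
Angle swept by the target during transfer: ω₂·t = 1.4905 rad = 85.40°.
Arrival is 180° from departure on the ellipse, so φ = 180° − 85.40° = 94.6°.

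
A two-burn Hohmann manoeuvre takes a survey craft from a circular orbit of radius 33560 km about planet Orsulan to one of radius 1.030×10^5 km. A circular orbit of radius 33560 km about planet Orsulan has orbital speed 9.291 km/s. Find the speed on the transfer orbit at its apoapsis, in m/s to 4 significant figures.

From the circular-orbit relation v² = μ/r at r = 33560 km: μ = v²r = (9.291)² × 33560 = 2.89699×10^6 km³/s².
Transfer-ellipse semi-major axis a_t = (r₁ + r₂)/2 = (33560 + 1.030×10^5)/2 = 68280 km.
At apoapsis, r = 1.030×10^5 km.
Vis-viva: v = √[μ(2/r − 1/a_t)] = √[2.89699×10^6 × (2/1.030×10^5 − 1/68280)] = 3.718 km/s.

v = 3718 m/s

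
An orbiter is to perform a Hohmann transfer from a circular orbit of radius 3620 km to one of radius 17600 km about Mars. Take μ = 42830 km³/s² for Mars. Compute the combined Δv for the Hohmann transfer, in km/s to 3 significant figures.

Semi-major axis of the transfer orbit: a_t = (3620 + 17600)/2 = 10610 km.
At r₁ the circular-orbit speed is v₁ = √(μ/r₁) = 3.43969 km/s.
On the transfer ellipse at r₁, v² = μ(2/r − 1/a) gives v_p = √[μ(2/r₁ − 1/a_t)] = 4.43015 km/s.
First burn Δv₁ = |v_p − v₁| = 0.9905 km/s.
At r₂, v₂ = √(μ/r₂) = 1.560 km/s.
Transfer-orbit speed at r₂: v_a = √[μ(2/r₂ − 1/a_t)] = 0.9112 km/s.
Second burn Δv₂ = |v₂ − v_a| = 0.6488 km/s.
Δv = Δv₁ + Δv₂ = 0.9905 + 0.6488 = 1.639 km/s.

Δv = 1.64 km/s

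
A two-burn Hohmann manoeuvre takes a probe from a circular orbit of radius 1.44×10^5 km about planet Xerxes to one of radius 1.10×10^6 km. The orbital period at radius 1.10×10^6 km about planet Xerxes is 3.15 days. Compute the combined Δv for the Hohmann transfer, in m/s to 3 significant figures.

From Kepler's third law T² = 4π²r³/μ at r = 1.10×10^6 km, T = 3.15 days = 3.15 × 86400 s = 2.7216×10^5 s: μ = 4π²r³/T² = 7.09397×10^8 km³/s².
The Hohmann ellipse has a_t = (r₁ + r₂)/2 = 6.220×10^5 km.
At r₁ the circular-orbit speed is v₁ = √(μ/r₁) = 70.19 km/s.
On the transfer ellipse at r₁, v² = μ(2/r − 1/a) gives v_p = √[μ(2/r₁ − 1/a_t)] = 93.34 km/s.
First burn Δv₁ = |v_p − v₁| = 23.15 km/s.
At r₂, v₂ = √(μ/r₂) = 25.40 km/s.
Transfer-orbit speed at r₂: v_a = √[μ(2/r₂ − 1/a_t)] = 12.22 km/s.
Second burn Δv₂ = |v₂ − v_a| = 13.18 km/s.
Total Δv = Δv₁ + Δv₂ = 36.33 km/s.

Δv = 36300 m/s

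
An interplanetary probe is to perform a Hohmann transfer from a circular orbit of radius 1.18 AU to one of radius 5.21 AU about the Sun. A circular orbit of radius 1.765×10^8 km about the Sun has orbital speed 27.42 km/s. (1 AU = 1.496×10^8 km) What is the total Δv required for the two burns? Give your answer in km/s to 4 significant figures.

From the circular-orbit relation v² = μ/r at r = 1.765×10^8 km: μ = v²r = (27.42)² × 1.765×10^8 = 1.32703×10^11 km³/s².
In km: r₁ = 1.18 × 1.496×10^8 = 1.76528×10^8 km; r₂ = 5.21 × 1.496×10^8 = 7.79416×10^8 km.
Semi-major axis of the transfer orbit: a_t = (1.76528×10^8 + 7.79416×10^8)/2 = 4.77972×10^8 km.
At r₁ the circular-orbit speed is v₁ = √(μ/r₁) = 27.418 km/s.
Transfer-orbit speed at r₁ (v² = μ(2/r − 1/a)): v_p = √[μ(2/r₁ − 1/a_t)] = 35.012 km/s.
First burn Δv₁ = |v_p − v₁| = 7.594 km/s.
At r₂, v₂ = √(μ/r₂) = 13.0483 km/s.
Transfer-orbit speed at r₂: v_a = √[μ(2/r₂ − 1/a_t)] = 7.92977 km/s.
Second burn Δv₂ = |v₂ − v_a| = 5.119 km/s.
Δv = Δv₁ + Δv₂ = 7.594 + 5.119 = 12.71 km/s.

Δv = 12.71 km/s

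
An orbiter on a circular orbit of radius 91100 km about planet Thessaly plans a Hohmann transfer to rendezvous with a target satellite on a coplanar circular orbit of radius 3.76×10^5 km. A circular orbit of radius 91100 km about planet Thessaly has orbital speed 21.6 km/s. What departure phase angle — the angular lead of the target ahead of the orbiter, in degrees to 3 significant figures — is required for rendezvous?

φ = 91.9°

From the circular-orbit relation v² = μ/r at r = 91100 km: μ = v²r = (21.6)² × 91100 = 4.25036×10^7 km³/s².
The Hohmann ellipse has a_t = (r₁ + r₂)/2 = 2.3355×10^5 km.
The half-period of the transfer ellipse is t = π√(a_t³/μ) = 54390 s.
The target's mean motion on its circular orbit is ω₂ = √(μ/r₂³) = 2.828×10^-5 rad/s.
Angle swept by the target during transfer: ω₂·t = 1.538 rad = 88.12°.
Arrival is 180° from departure on the ellipse, so φ = 180° − 88.12° = 91.9°.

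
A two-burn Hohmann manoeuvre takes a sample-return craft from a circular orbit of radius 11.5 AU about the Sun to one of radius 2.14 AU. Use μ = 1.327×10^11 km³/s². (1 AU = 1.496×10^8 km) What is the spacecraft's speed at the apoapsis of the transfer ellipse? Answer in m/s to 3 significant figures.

v = 4920 m/s

In km: r₁ = 11.5 × 1.496×10^8 = 1.7204×10^9 km; r₂ = 2.14 × 1.496×10^8 = 3.20144×10^8 km.
Semi-major axis of the transfer orbit: a_t = (1.7204×10^9 + 3.20144×10^8)/2 = 1.020272×10^9 km.
At apoapsis, r = 1.7204×10^9 km.
From the vis-viva equation, v = √[μ(2/r − 1/a_t)] = 4.920 km/s.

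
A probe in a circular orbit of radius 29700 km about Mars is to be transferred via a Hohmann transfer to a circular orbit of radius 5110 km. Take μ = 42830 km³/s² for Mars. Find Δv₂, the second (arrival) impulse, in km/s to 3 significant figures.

The Hohmann ellipse has a_t = (r₁ + r₂)/2 = 17405 km.
On the circular orbit at r = 5110 km, v_c = √(μ/r) = 2.8951 km/s.
Vis-viva on the transfer ellipse at r = 5110 km gives v_t = √[μ(2/r − 1/a_t)] = 3.7819 km/s.
Δv₂ = |v_t − v_c| = |3.7819 − 2.8951| = 0.8868 km/s.

Δv₂ = 0.887 km/s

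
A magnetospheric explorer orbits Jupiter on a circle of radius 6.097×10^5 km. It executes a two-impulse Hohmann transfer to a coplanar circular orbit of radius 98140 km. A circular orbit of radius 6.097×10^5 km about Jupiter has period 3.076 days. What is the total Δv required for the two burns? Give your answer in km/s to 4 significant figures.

From Kepler's third law T² = 4π²r³/μ at r = 6.097×10^5 km, T = 3.076 days = 3.076 × 86400 s = 2.657664×10^5 s: μ = 4π²r³/T² = 1.26680×10^8 km³/s².
Transfer-ellipse semi-major axis a_t = (r₁ + r₂)/2 = (6.097×10^5 + 98140)/2 = 3.5392×10^5 km.
At r₁ the circular-orbit speed is v₁ = √(μ/r₁) = 14.414 km/s.
Transfer-orbit speed at r₁ (vis-viva equation): v_a = √[μ(2/r₁ − 1/a_t)] = 7.5904 km/s.
First burn Δv₁ = |v_a − v₁| = 6.824 km/s.
At r₂, v₂ = √(μ/r₂) = 35.93 km/s.
Transfer-orbit speed at r₂: v_p = √[μ(2/r₂ − 1/a_t)] = 47.16 km/s.
Second burn Δv₂ = |v₂ − v_p| = 11.23 km/s.
Total Δv = Δv₁ + Δv₂ = 18.05 km/s.

Δv = 18.05 km/s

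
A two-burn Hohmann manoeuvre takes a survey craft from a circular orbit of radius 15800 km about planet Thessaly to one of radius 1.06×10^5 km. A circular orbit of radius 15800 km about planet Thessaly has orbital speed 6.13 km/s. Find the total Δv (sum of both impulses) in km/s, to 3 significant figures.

Δv = 3.12 km/s

From the circular-orbit relation v² = μ/r at r = 15800 km: μ = v²r = (6.13)² × 15800 = 5.93715×10^5 km³/s².
Semi-major axis of the transfer orbit: a_t = (15800 + 1.060×10^5)/2 = 60900 km.
Circular speed at r₁: v₁ = √(μ/r₁) = √(5.93715×10^5/15800) = 6.13000 km/s.
On the transfer ellipse at r₁, v² = μ(2/r − 1/a) gives v_p = √[μ(2/r₁ − 1/a_t)] = 8.08732 km/s.
First burn Δv₁ = |v_p − v₁| = 1.95732 km/s.
Circular speed at r₂: v₂ = √(μ/r₂) = 2.36666 km/s.
Transfer-orbit speed at r₂: v_a = √[μ(2/r₂ − 1/a_t)] = 1.20547 km/s.
Second burn Δv₂ = |v₂ − v_a| = 1.16119 km/s.
Δv = Δv₁ + Δv₂ = 1.95732 + 1.16119 = 3.119 km/s.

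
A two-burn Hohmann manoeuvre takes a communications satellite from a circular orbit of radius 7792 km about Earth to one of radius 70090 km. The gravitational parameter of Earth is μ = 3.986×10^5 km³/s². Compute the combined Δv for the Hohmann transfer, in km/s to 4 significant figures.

Δv = 3.761 km/s

Semi-major axis of the transfer orbit: a_t = (7792 + 70090)/2 = 38941 km.
At r₁ the circular-orbit speed is v₁ = √(μ/r₁) = 7.1523 km/s.
On the transfer ellipse at r₁, vis-viva equation gives v_p = √[μ(2/r₁ − 1/a_t)] = 9.5955 km/s.
First burn Δv₁ = |v_p − v₁| = 2.443 km/s.
Circular speed at r₂: v₂ = √(μ/r₂) = 2.385 km/s.
Transfer-orbit speed at r₂: v_a = √[μ(2/r₂ − 1/a_t)] = 1.067 km/s.
Second burn Δv₂ = |v₂ − v_a| = 1.318 km/s.
Δv = Δv₁ + Δv₂ = 2.443 + 1.318 = 3.761 km/s.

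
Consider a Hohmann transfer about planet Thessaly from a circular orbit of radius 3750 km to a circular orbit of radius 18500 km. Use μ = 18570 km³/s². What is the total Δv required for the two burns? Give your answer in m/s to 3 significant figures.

Δv = 1060 m/s

The Hohmann ellipse has a_t = (r₁ + r₂)/2 = 11125 km.
Circular speed at r₁: v₁ = √(μ/r₁) = √(18570/3750) = 2.22531 km/s.
On the transfer ellipse at r₁, vis-viva gives v_p = √[μ(2/r₁ − 1/a_t)] = 2.86963 km/s.
First burn Δv₁ = |v_p − v₁| = 0.64432 km/s.
At r₂, v₂ = √(μ/r₂) = 1.00189 km/s.
Transfer-orbit speed at r₂: v_a = √[μ(2/r₂ − 1/a_t)] = 0.581682 km/s.
Second burn Δv₂ = |v₂ − v_a| = 0.42021 km/s.
Δv = Δv₁ + Δv₂ = 0.64432 + 0.42021 = 1.065 km/s.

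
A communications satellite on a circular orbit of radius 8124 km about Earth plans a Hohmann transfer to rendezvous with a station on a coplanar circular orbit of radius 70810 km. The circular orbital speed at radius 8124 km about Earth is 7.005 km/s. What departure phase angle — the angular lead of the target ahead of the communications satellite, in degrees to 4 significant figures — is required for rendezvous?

φ = 105.1°

From the circular-orbit relation v² = μ/r at r = 8124 km: μ = v²r = (7.005)² × 8124 = 3.98645×10^5 km³/s².
Semi-major axis of the transfer orbit: a_t = (8124 + 70810)/2 = 39467 km.
The half-period of the transfer ellipse is t = π√(a_t³/μ) = 39012.9 s.
The target's mean motion on its circular orbit is ω₂ = √(μ/r₂³) = 3.35082×10^-5 rad/s.
Angle swept by the target during transfer: ω₂·t = 1.3073 rad = 74.90°.
Arrival is 180° from departure on the ellipse, so φ = 180° − 74.90° = 105.1°.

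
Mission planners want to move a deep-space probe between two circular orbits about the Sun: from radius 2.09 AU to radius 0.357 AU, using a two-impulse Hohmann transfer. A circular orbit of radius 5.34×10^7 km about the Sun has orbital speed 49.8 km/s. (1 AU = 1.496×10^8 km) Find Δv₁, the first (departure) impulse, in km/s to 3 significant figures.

Δv₁ = 9.46 km/s

From the circular-orbit relation v² = μ/r at r = 5.34×10^7 km: μ = v²r = (49.8)² × 5.34×10^7 = 1.32434×10^11 km³/s².
In km: r₁ = 2.09 × 1.496×10^8 = 3.12664×10^8 km; r₂ = 0.357 × 1.496×10^8 = 5.34072×10^7 km.
Transfer-ellipse semi-major axis a_t = (r₁ + r₂)/2 = (3.12664×10^8 + 5.34072×10^7)/2 = 1.830356×10^8 km.
Circular speed at r = 3.12664×10^8 km: v_c = √(μ/r) = 20.581 km/s.
Transfer-orbit speed at the same r (vis-viva, a = a_t): v_t = √[μ(2/r − 1/a_t)] = 11.117 km/s.
Δv₁ = |v_t − v_c| = |11.117 − 20.581| = 9.464 km/s.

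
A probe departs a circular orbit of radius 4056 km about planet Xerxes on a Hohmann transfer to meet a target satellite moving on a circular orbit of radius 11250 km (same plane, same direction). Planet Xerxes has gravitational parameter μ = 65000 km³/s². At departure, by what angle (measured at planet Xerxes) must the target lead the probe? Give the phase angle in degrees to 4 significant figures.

The Hohmann ellipse has a_t = (r₁ + r₂)/2 = 7653 km.
Transfer time t = π√(a_t³/μ) = 8249.75 s.
Target angular speed ω₂ = √(μ/r₂³) = 2.13662×10^-4 rad/s.
Angle swept by the target during transfer: ω₂·t = 1.76266 rad = 100.99°.
Arrival is 180° from departure on the ellipse, so φ = 180° − 100.99° = 79.01°.

φ = 79.01°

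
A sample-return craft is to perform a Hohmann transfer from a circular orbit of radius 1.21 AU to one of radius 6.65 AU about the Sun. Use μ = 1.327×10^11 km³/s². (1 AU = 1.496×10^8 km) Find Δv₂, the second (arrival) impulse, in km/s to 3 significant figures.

Δv₂ = 5.14 km/s

In km: r₁ = 1.21 × 1.496×10^8 = 1.81016×10^8 km; r₂ = 6.65 × 1.496×10^8 = 9.9484×10^8 km.
Transfer-ellipse semi-major axis a_t = (r₁ + r₂)/2 = (1.81016×10^8 + 9.9484×10^8)/2 = 5.87928×10^8 km.
On the circular orbit at r = 9.9484×10^8 km, v_c = √(μ/r) = 11.5494 km/s.
Transfer-orbit speed at the same r (vis-viva, a = a_t): v_t = √[μ(2/r − 1/a_t)] = 6.40848 km/s.
Δv₂ = |v_t − v_c| = |6.40848 − 11.5494| = 5.141 km/s.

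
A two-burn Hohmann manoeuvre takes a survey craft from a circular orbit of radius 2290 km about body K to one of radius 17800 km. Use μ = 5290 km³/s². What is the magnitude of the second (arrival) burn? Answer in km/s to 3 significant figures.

Semi-major axis of the transfer orbit: a_t = (2290 + 17800)/2 = 10045 km.
On the circular orbit at r = 17800 km, v_c = √(μ/r) = 0.5452 km/s.
Transfer-orbit speed at the same r (vis-viva, a = a_t): v_t = √[μ(2/r − 1/a_t)] = 0.2603 km/s.
Δv₂ = |v_t − v_c| = |0.2603 − 0.5452| = 0.2849 km/s.

Δv₂ = 0.285 km/s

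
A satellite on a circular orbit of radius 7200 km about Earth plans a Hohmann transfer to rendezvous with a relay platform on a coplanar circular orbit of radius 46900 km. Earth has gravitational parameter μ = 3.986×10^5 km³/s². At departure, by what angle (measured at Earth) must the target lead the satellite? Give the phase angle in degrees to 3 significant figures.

Semi-major axis of the transfer orbit: a_t = (7200 + 46900)/2 = 27050 km.
The half-period of the transfer ellipse is t = π√(a_t³/μ) = 22140 s.
Target angular speed ω₂ = √(μ/r₂³) = 6.216×10^-5 rad/s.
Angle swept by the target during transfer: ω₂·t = 1.376 rad = 78.84°.
Arrival is 180° from departure on the ellipse, so φ = 180° − 78.84° = 101°.

φ = 101°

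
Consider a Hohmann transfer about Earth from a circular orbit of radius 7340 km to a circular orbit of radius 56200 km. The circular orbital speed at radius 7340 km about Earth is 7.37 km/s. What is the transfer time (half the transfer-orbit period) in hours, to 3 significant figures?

From the circular-orbit relation v² = μ/r at r = 7340 km: μ = v²r = (7.37)² × 7340 = 3.98686×10^5 km³/s².
Semi-major axis of the transfer orbit: a_t = (7340 + 56200)/2 = 31770 km.
Half the transfer-orbit period gives t = π√(a_t³/μ) = 28175 s.
Converting: 28175 s ÷ 3600 s/hour = 7.83 hours.

t = 7.83 hours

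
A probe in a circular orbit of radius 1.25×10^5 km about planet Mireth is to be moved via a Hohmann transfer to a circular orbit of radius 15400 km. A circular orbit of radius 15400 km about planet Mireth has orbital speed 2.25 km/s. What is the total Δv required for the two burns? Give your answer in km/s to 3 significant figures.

Δv = 1.17 km/s

From the circular-orbit relation v² = μ/r at r = 15400 km: μ = v²r = (2.25)² × 15400 = 77962.5 km³/s².
Semi-major axis of the transfer orbit: a_t = (1.250×10^5 + 15400)/2 = 70200 km.
At r₁ the circular-orbit speed is v₁ = √(μ/r₁) = 0.789747 km/s.
Transfer-orbit speed at r₁ (vis-viva): v_a = √[μ(2/r₁ − 1/a_t)] = 0.369896 km/s.
First burn Δv₁ = |v_a − v₁| = 0.4199 km/s.
At r₂, v₂ = √(μ/r₂) = 2.2500 km/s.
Transfer-orbit speed at r₂: v_p = √[μ(2/r₂ − 1/a_t)] = 3.0024 km/s.
Second burn Δv₂ = |v₂ − v_p| = 0.7524 km/s.
Δv = Δv₁ + Δv₂ = 0.4199 + 0.7524 = 1.172 km/s.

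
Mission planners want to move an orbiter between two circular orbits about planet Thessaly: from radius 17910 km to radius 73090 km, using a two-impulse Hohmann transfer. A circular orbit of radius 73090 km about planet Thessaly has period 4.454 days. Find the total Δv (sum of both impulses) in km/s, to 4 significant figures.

From Kepler's third law T² = 4π²r³/μ at r = 73090 km, T = 4.454 days = 4.454 × 86400 s = 3.848256×10^5 s: μ = 4π²r³/T² = 1.04089×10^5 km³/s².
Transfer-ellipse semi-major axis a_t = (r₁ + r₂)/2 = (17910 + 73090)/2 = 45500 km.
At r₁ the circular-orbit speed is v₁ = √(μ/r₁) = 2.4108 km/s.
Transfer-orbit speed at r₁ (vis-viva): v_p = √[μ(2/r₁ − 1/a_t)] = 3.0555 km/s.
First burn Δv₁ = |v_p − v₁| = 0.6447 km/s.
Circular speed at r₂: v₂ = √(μ/r₂) = 1.1934 km/s.
Transfer-orbit speed at r₂: v_a = √[μ(2/r₂ − 1/a_t)] = 0.74871 km/s.
Second burn Δv₂ = |v₂ − v_a| = 0.4447 km/s.
Δv = Δv₁ + Δv₂ = 0.6447 + 0.4447 = 1.089 km/s.

Δv = 1.089 km/s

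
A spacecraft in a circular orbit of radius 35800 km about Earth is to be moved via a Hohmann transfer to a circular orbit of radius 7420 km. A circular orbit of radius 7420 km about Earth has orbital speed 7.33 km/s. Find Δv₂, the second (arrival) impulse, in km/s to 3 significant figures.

From the circular-orbit relation v² = μ/r at r = 7420 km: μ = v²r = (7.33)² × 7420 = 3.98668×10^5 km³/s².
The Hohmann ellipse has a_t = (r₁ + r₂)/2 = 21610 km.
On the circular orbit at r = 7420 km, v_c = √(μ/r) = 7.330 km/s.
Vis-viva on the transfer ellipse at r = 7420 km gives v_t = √[μ(2/r − 1/a_t)] = 9.434 km/s.
Δv₂ = |v_t − v_c| = |9.434 − 7.330| = 2.104 km/s.

Δv₂ = 2.10 km/s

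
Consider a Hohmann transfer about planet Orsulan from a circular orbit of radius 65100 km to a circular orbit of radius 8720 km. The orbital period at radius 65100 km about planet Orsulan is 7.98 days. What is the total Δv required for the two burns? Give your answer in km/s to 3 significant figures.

Δv = 0.837 km/s

From Kepler's third law T² = 4π²r³/μ at r = 65100 km, T = 7.98 days = 7.98 × 86400 s = 6.89472×10^5 s: μ = 4π²r³/T² = 22912.3 km³/s².
Semi-major axis of the transfer orbit: a_t = (65100 + 8720)/2 = 36910 km.
At r₁ the circular-orbit speed is v₁ = √(μ/r₁) = 0.5933 km/s.
On the transfer ellipse at r₁, vis-viva equation gives v_a = √[μ(2/r₁ − 1/a_t)] = 0.2884 km/s.
First burn Δv₁ = |v_a − v₁| = 0.3049 km/s.
Circular speed at r₂: v₂ = √(μ/r₂) = 1.6210 km/s.
Transfer-orbit speed at r₂: v_p = √[μ(2/r₂ − 1/a_t)] = 2.1528 km/s.
Second burn Δv₂ = |v₂ − v_p| = 0.5318 km/s.
Δv = Δv₁ + Δv₂ = 0.3049 + 0.5318 = 0.8367 km/s.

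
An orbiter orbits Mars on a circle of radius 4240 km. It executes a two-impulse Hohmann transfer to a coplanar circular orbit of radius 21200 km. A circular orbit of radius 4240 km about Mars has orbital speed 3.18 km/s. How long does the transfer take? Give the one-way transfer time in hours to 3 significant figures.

t = 6.05 hours

From the circular-orbit relation v² = μ/r at r = 4240 km: μ = v²r = (3.18)² × 4240 = 42876.6 km³/s².
Transfer-ellipse semi-major axis a_t = (r₁ + r₂)/2 = (4240 + 21200)/2 = 12720 km.
Transfer time t = π√(a_t³/μ) = π√((12720)³ / 42876.6) = 21770 s.
Converting: 21770 s ÷ 3600 s/hour = 6.05 hours.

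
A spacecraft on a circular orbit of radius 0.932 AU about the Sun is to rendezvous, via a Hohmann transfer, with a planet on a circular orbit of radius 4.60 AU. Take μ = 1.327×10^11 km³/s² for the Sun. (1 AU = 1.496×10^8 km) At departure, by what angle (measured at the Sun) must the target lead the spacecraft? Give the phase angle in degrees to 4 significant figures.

φ = 96.07°

In km: r₁ = 0.932 × 1.496×10^8 = 1.394272×10^8 km; r₂ = 4.60 × 1.496×10^8 = 6.8816×10^8 km.
Transfer-ellipse semi-major axis a_t = (r₁ + r₂)/2 = (1.394272×10^8 + 6.8816×10^8)/2 = 4.137936×10^8 km.
The half-period of the transfer ellipse is t = π√(a_t³/μ) = 7.2592×10^7 s.
Target angular speed ω₂ = √(μ/r₂³) = 2.0179×10^-8 rad/s.
Angle swept by the target during transfer: ω₂·t = 1.4648 rad = 83.93°.
Arrival is 180° from departure on the ellipse, so φ = 180° − 83.93° = 96.07°.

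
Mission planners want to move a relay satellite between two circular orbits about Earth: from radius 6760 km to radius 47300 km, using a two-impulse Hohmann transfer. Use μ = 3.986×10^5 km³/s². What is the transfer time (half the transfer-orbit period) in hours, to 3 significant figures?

Transfer-ellipse semi-major axis a_t = (r₁ + r₂)/2 = (6760 + 47300)/2 = 27030 km.
Transfer time t = π√(a_t³/μ) = π√((27030)³ / 3.986×10^5) = 22110 s.
Converting: 22110 s ÷ 3600 s/hour = 6.14 hours.

t = 6.14 hours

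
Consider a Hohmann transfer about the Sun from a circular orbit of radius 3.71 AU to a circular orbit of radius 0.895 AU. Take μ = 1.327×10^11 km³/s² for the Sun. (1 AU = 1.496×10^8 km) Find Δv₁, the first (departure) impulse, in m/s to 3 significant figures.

In km: r₁ = 3.71 × 1.496×10^8 = 5.55016×10^8 km; r₂ = 0.895 × 1.496×10^8 = 1.33892×10^8 km.
The Hohmann ellipse has a_t = (r₁ + r₂)/2 = 3.44454×10^8 km.
On the circular orbit at r = 5.55016×10^8 km, v_c = √(μ/r) = 15.4626 km/s.
Transfer-orbit speed at the same r (vis-viva, a = a_t): v_t = √[μ(2/r − 1/a_t)] = 9.64039 km/s.
Δv₁ = |v_t − v_c| = |9.64039 − 15.4626| = 5.822 km/s.

Δv₁ = 5820 m/s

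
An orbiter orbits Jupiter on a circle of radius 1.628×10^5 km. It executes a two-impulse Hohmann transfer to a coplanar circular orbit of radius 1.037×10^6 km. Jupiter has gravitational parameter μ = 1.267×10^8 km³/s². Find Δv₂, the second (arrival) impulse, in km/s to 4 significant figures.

Δv₂ = 5.295 km/s

Semi-major axis of the transfer orbit: a_t = (1.628×10^5 + 1.037×10^6)/2 = 5.999×10^5 km.
Circular speed at r = 1.037×10^6 km: v_c = √(μ/r) = 11.053 km/s.
Transfer-orbit speed at the same r (vis-viva, a = a_t): v_t = √[μ(2/r − 1/a_t)] = 5.7582 km/s.
Δv₂ = |v_t − v_c| = |5.7582 − 11.053| = 5.295 km/s.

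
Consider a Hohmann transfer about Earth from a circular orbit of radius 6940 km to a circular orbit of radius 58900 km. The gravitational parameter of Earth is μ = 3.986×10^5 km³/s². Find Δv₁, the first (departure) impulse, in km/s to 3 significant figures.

Semi-major axis of the transfer orbit: a_t = (6940 + 58900)/2 = 32920 km.
Circular speed at r = 6940 km: v_c = √(μ/r) = 7.57860 km/s.
Vis-viva on the transfer ellipse at r = 6940 km gives v_t = √[μ(2/r − 1/a_t)] = 10.1372 km/s.
Δv₁ = |v_t − v_c| = |10.1372 − 7.57860| = 2.559 km/s.

Δv₁ = 2.56 km/s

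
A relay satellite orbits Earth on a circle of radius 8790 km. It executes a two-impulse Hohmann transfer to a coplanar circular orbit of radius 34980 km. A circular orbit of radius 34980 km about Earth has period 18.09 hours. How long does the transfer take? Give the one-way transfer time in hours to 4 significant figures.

t = 4.476 hours

From Kepler's third law T² = 4π²r³/μ at r = 34980 km, T = 18.09 hours = 18.09 × 3600 s = 65124 s: μ = 4π²r³/T² = 3.98416×10^5 km³/s².
Semi-major axis of the transfer orbit: a_t = (8790 + 34980)/2 = 21885 km.
By Kepler's third law the transfer-orbit period is T = 2π√(a_t³/μ), so t = T/2 = 16114 s.
Converting: 16114 s ÷ 3600 s/hour = 4.476 hours.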